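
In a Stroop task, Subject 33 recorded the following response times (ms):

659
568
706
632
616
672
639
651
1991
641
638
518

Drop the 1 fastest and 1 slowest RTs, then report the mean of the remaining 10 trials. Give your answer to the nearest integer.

642 ms

Sorted: 518, 568, 616, 632, 638, 639, 641, 651, 659, 672, 706, 1991
Drop lowest 1 (518) and highest 1 (1991)
Remaining (n=10): Σ = 6422, mean = 6422/10 = 642.200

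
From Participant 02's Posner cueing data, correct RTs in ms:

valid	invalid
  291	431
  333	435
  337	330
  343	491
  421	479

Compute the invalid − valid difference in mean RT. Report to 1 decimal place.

88.2 ms

M(valid) = 1725/5 = 345.000
M(invalid) = 2166/5 = 433.200
Difference = 433.200 − 345.000 = 88.200 ms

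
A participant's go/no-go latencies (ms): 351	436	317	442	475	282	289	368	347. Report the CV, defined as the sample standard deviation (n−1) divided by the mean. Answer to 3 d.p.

0.189

n = 9, Σ = 3307, M = 367.4444
Σ(x−M)² = 38514.222; s = √(38514.222/8) = 69.3850
CV = 69.3850 / 367.4444 = 0.18883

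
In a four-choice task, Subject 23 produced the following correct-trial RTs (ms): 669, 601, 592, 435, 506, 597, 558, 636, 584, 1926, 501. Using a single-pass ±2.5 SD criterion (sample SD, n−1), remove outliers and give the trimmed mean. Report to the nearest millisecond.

n = 11, ΣRT = 7605, M = 691.364
Σ(x−M)² = 1720468.55; s = √(1720468.55/10) = 414.785
Cutoffs: 691.364 ± 2.5·414.785 → [-345.6, 1728.3]
Outside: 1926 → excluded.
Retained (n=10): Σ = 5679, mean = 5679/10 = 567.900

568 ms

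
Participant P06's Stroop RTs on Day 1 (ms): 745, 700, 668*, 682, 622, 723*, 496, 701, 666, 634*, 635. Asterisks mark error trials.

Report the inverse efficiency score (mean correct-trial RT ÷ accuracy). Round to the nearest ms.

902 ms

Correct trials (n=8): 745, 700, 682, 622, 496, 701, 666, 635
Mean correct RT = 5247/8 = 655.8750 ms
Proportion correct = 8/11
IES = 655.8750 / (8/11) = 901.828 ms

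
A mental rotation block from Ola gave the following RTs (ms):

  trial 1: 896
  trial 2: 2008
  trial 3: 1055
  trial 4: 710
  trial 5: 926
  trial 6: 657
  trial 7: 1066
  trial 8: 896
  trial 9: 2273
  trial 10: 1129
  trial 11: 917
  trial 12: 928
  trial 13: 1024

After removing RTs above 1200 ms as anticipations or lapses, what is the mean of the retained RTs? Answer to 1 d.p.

Excluded: 2008, 2273
Retained (n=11): Σ = 10204
Mean = 10204/11 = 927.6364

927.6 ms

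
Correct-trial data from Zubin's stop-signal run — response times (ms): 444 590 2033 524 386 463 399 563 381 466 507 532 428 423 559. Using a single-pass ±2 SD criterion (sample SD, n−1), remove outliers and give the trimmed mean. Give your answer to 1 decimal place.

476.1 ms

n = 15, ΣRT = 8698, M = 579.867
Σ(x−M)² = 2325739.73; s = √(2325739.73/14) = 407.583
Cutoffs: 579.867 ± 2·407.583 → [-235.3, 1395.0]
Outside: 2033 → excluded.
Retained (n=14): Σ = 6665, mean = 6665/14 = 476.071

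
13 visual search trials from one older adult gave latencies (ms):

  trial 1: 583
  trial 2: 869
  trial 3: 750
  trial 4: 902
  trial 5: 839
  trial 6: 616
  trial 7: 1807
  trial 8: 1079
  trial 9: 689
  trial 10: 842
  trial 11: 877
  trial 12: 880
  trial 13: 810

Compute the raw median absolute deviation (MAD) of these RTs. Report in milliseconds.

60 ms

Sorted: 583, 616, 689, 750, 810, 839, 842, 869, 877, 880, 902, 1079, 1807 → median = 842
|x − 842|: 259, 27, 92, 60, 3, 226, 965, 237, 153, 0, 35, 38, 32
Sorted deviations: 0, 3, 27, 32, 35, 38, 60, 92, 153, 226, 237, 259, 965 → MAD = 60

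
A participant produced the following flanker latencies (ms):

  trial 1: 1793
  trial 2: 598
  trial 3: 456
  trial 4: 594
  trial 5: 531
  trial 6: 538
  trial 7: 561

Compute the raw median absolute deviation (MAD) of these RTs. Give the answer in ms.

Sorted: 456, 531, 538, 561, 594, 598, 1793 → median = 561
|x − 561|: 1232, 37, 105, 33, 30, 23, 0
Sorted deviations: 0, 23, 30, 33, 37, 105, 1232 → MAD = 33

33 ms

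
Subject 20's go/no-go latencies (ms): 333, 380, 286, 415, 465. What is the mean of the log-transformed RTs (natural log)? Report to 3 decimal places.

5.915

ln(RT): 5.8081, 5.9402, 5.6560, 6.0283, 6.1420
Σ ln(RT) = 29.5746
Mean = 29.5746/5 = 5.91492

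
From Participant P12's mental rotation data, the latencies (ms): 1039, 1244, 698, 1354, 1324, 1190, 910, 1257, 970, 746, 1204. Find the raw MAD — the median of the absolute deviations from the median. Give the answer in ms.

Sorted: 698, 746, 910, 970, 1039, 1190, 1204, 1244, 1257, 1324, 1354 → median = 1190
|x − 1190|: 151, 54, 492, 164, 134, 0, 280, 67, 220, 444, 14
Sorted deviations: 0, 14, 54, 67, 134, 151, 164, 220, 280, 444, 492 → MAD = 151

151 ms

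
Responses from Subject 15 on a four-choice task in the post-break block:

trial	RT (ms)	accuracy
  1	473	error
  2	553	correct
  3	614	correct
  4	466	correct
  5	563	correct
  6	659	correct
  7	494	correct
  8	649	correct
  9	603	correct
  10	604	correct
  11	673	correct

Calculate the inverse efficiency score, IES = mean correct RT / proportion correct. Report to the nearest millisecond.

647 ms

Correct trials (n=10): 553, 614, 466, 563, 659, 494, 649, 603, 604, 673
Mean correct RT = 5878/10 = 587.8000 ms
Proportion correct = 10/11
IES = 587.8000 / (10/11) = 646.580 ms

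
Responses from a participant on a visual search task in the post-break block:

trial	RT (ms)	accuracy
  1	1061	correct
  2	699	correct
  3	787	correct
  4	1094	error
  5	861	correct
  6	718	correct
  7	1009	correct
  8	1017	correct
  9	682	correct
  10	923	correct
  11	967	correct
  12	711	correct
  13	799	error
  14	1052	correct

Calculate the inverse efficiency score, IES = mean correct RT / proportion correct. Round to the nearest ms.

1020 ms

Correct trials (n=12): 1061, 699, 787, 861, 718, 1009, 1017, 682, 923, 967, 711, 1052
Mean correct RT = 10487/12 = 873.9167 ms
Proportion correct = 12/14
IES = 873.9167 / (12/14) = 1019.569 ms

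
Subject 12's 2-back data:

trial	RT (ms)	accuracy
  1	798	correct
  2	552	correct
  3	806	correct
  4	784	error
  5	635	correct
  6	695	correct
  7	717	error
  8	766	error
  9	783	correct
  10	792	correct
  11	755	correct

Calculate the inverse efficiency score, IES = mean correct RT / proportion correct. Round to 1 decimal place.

999.6 ms

Correct trials (n=8): 798, 552, 806, 635, 695, 783, 792, 755
Mean correct RT = 5816/8 = 727.0000 ms
Proportion correct = 8/11
IES = 727.0000 / (8/11) = 999.625 ms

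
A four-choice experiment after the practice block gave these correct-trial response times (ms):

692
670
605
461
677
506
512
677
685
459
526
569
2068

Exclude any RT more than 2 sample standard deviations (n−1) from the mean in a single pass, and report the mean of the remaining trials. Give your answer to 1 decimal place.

586.6 ms

n = 13, ΣRT = 9107, M = 700.538
Σ(x−M)² = 2118311.23; s = √(2118311.23/12) = 420.150
Cutoffs: 700.538 ± 2·420.150 → [-139.8, 1540.8]
Outside: 2068 → excluded.
Retained (n=12): Σ = 7039, mean = 7039/12 = 586.583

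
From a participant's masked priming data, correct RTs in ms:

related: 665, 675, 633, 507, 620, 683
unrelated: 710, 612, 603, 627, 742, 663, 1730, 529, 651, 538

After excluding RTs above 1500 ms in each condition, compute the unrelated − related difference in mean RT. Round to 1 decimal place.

0.1 ms

unrelated: exclude 1730
M(related) = 3783/6 = 630.500
M(unrelated) = 5675/9 = 630.556
Difference = 630.556 − 630.500 = 0.056 ms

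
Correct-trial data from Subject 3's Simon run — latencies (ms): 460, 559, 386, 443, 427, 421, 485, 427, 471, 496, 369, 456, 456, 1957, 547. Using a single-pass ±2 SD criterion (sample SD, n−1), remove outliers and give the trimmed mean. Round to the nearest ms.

n = 15, ΣRT = 8360, M = 557.333
Σ(x−M)² = 2136091.33; s = √(2136091.33/14) = 390.612
Cutoffs: 557.333 ± 2·390.612 → [-223.9, 1338.6]
Outside: 1957 → excluded.
Retained (n=14): Σ = 6403, mean = 6403/14 = 457.357

457 ms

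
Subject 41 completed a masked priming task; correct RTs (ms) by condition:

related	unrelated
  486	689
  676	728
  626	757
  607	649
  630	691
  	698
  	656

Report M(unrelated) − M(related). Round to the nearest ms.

90 ms

M(related) = 3025/5 = 605.000
M(unrelated) = 4868/7 = 695.429
Difference = 695.429 − 605.000 = 90.429 ms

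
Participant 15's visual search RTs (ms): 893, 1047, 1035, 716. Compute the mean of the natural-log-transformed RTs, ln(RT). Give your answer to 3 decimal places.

6.816

ln(RT): 6.7946, 6.9537, 6.9422, 6.5737
Σ ln(RT) = 27.2641
Mean = 27.2641/4 = 6.81603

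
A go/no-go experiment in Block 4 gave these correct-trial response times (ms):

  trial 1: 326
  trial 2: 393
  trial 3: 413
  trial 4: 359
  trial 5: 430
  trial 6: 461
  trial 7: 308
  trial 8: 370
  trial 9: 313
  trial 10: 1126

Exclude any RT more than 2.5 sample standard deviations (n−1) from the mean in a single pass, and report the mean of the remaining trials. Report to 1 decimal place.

374.8 ms

n = 10, ΣRT = 4499, M = 449.900
Σ(x−M)² = 531104.90; s = √(531104.90/9) = 242.923
Cutoffs: 449.900 ± 2.5·242.923 → [-157.4, 1057.2]
Outside: 1126 → excluded.
Retained (n=9): Σ = 3373, mean = 3373/9 = 374.778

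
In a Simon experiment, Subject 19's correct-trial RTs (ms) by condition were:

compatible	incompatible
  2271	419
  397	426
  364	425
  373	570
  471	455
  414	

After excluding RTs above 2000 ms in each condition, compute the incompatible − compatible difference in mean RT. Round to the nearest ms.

compatible: exclude 2271
M(compatible) = 2019/5 = 403.800
M(incompatible) = 2295/5 = 459.000
Difference = 459.000 − 403.800 = 55.200 ms

55 ms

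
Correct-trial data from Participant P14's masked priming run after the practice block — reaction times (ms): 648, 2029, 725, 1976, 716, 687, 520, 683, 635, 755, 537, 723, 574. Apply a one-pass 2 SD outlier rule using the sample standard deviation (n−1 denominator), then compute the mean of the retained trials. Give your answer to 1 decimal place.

654.8 ms

n = 13, ΣRT = 11208, M = 862.154
Σ(x−M)² = 3139263.69; s = √(3139263.69/12) = 511.474
Cutoffs: 862.154 ± 2·511.474 → [-160.8, 1885.1]
Outside: 1976, 2029 → excluded.
Retained (n=11): Σ = 7203, mean = 7203/11 = 654.818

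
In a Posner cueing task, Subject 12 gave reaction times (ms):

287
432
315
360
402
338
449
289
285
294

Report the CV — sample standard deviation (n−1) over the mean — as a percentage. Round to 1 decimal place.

n = 10, Σ = 3451, M = 345.1000
Σ(x−M)² = 35508.900; s = √(35508.900/9) = 62.8127
CV = 62.8127 / 345.1000 = 0.18201 = 18.201%

18.2%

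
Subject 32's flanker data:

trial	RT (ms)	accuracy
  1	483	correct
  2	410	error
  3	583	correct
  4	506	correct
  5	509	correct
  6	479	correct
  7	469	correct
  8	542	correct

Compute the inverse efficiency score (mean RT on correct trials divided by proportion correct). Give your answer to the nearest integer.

Correct trials (n=7): 483, 583, 506, 509, 479, 469, 542
Mean correct RT = 3571/7 = 510.1429 ms
Proportion correct = 7/8
IES = 510.1429 / (7/8) = 583.020 ms

583 ms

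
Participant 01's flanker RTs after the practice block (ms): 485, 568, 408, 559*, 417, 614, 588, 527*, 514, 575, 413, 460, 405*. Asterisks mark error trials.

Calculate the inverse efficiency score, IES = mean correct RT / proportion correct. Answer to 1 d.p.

Correct trials (n=10): 485, 568, 408, 417, 614, 588, 514, 575, 413, 460
Mean correct RT = 5042/10 = 504.2000 ms
Proportion correct = 10/13
IES = 504.2000 / (10/13) = 655.460 ms

655.5 ms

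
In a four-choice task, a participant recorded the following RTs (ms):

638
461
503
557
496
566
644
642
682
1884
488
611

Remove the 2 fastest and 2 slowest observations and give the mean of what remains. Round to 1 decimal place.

Sorted: 461, 488, 496, 503, 557, 566, 611, 638, 642, 644, 682, 1884
Drop lowest 2 (461, 488) and highest 2 (682, 1884)
Remaining (n=8): Σ = 4657, mean = 4657/8 = 582.125

582.1 ms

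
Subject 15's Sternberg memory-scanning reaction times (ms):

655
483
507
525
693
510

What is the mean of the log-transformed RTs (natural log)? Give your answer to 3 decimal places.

ln(RT): 6.4846, 6.1800, 6.2285, 6.2634, 6.5410, 6.2344
Σ ln(RT) = 37.9320
Mean = 37.9320/6 = 6.32200

6.322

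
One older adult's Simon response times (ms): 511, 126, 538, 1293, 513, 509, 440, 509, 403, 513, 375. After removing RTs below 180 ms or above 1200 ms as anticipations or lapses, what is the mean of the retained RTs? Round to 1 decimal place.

Excluded: 126, 1293
Retained (n=9): Σ = 4311
Mean = 4311/9 = 479.0000

479.0 ms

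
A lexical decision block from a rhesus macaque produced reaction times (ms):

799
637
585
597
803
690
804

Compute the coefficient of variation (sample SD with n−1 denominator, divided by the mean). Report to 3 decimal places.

n = 7, Σ = 4915, M = 702.1429
Σ(x−M)² = 59096.857; s = √(59096.857/6) = 99.2445
CV = 99.2445 / 702.1429 = 0.14135

0.141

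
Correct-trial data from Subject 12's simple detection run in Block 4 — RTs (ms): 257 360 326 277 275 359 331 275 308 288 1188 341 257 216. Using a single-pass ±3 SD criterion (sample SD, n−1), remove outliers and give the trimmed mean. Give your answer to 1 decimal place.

297.7 ms

n = 14, ΣRT = 5058, M = 361.286
Σ(x−M)² = 759100.86; s = √(759100.86/13) = 241.645
Cutoffs: 361.286 ± 3·241.645 → [-363.6, 1086.2]
Outside: 1188 → excluded.
Retained (n=13): Σ = 3870, mean = 3870/13 = 297.692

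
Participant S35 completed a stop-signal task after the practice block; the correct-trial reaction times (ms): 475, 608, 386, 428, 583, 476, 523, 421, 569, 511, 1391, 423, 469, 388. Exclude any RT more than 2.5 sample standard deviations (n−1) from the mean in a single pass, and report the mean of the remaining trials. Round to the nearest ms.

n = 14, ΣRT = 7651, M = 546.500
Σ(x−M)² = 832629.50; s = √(832629.50/13) = 253.078
Cutoffs: 546.500 ± 2.5·253.078 → [-86.2, 1179.2]
Outside: 1391 → excluded.
Retained (n=13): Σ = 6260, mean = 6260/13 = 481.538

482 ms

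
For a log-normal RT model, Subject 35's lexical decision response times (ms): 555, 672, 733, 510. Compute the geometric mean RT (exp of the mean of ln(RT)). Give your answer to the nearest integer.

611 ms

ln(RT): 6.3190, 6.5103, 6.5971, 6.2344
Mean ln(RT) = 25.6608/4 = 6.41520
Geometric mean = exp(6.41520) = 611.06 ms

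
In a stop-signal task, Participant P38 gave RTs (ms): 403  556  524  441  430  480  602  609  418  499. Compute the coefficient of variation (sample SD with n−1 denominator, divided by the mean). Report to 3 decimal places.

n = 10, Σ = 4962, M = 496.2000
Σ(x−M)² = 50767.600; s = √(50767.600/9) = 75.1056
CV = 75.1056 / 496.2000 = 0.15136

0.151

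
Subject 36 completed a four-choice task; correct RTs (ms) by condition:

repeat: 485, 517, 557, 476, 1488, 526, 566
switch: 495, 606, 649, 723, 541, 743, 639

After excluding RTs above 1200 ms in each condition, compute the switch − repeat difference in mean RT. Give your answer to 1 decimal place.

repeat: exclude 1488
M(repeat) = 3127/6 = 521.167
M(switch) = 4396/7 = 628.000
Difference = 628.000 − 521.167 = 106.833 ms

106.8 ms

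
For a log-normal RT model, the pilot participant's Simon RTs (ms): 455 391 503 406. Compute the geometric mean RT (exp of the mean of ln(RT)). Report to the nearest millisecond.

437 ms

ln(RT): 6.1203, 5.9687, 6.2206, 6.0064
Mean ln(RT) = 24.3159/4 = 6.07899
Geometric mean = exp(6.07899) = 436.59 ms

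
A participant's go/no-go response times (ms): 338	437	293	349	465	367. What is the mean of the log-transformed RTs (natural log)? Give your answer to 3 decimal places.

ln(RT): 5.8230, 6.0799, 5.6802, 5.8551, 6.1420, 5.9054
Σ ln(RT) = 35.4856
Mean = 35.4856/6 = 5.91427

5.914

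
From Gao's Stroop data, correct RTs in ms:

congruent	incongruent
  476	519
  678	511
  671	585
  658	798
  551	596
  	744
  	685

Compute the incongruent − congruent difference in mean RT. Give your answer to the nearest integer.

M(congruent) = 3034/5 = 606.800
M(incongruent) = 4438/7 = 634.000
Difference = 634.000 − 606.800 = 27.200 ms

27 ms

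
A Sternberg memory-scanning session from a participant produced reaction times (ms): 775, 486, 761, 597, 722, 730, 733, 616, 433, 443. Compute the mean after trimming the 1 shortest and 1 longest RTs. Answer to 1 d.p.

636.0 ms

Sorted: 433, 443, 486, 597, 616, 722, 730, 733, 761, 775
Drop lowest 1 (433) and highest 1 (775)
Remaining (n=8): Σ = 5088, mean = 5088/8 = 636.000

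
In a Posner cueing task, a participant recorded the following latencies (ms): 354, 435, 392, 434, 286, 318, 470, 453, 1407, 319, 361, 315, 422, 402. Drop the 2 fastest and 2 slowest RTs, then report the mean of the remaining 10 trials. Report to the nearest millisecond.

Sorted: 286, 315, 318, 319, 354, 361, 392, 402, 422, 434, 435, 453, 470, 1407
Drop lowest 2 (286, 315) and highest 2 (470, 1407)
Remaining (n=10): Σ = 3890, mean = 3890/10 = 389.000

389 ms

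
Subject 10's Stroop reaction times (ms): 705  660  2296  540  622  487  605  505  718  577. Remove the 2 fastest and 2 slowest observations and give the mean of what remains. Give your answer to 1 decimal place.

Sorted: 487, 505, 540, 577, 605, 622, 660, 705, 718, 2296
Drop lowest 2 (487, 505) and highest 2 (718, 2296)
Remaining (n=6): Σ = 3709, mean = 3709/6 = 618.167

618.2 ms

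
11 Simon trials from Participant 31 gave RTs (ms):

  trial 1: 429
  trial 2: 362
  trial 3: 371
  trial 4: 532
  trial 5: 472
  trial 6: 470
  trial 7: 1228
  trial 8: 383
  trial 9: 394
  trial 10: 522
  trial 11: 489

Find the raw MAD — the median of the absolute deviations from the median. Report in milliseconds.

62 ms

Sorted: 362, 371, 383, 394, 429, 470, 472, 489, 522, 532, 1228 → median = 470
|x − 470|: 41, 108, 99, 62, 2, 0, 758, 87, 76, 52, 19
Sorted deviations: 0, 2, 19, 41, 52, 62, 76, 87, 99, 108, 758 → MAD = 62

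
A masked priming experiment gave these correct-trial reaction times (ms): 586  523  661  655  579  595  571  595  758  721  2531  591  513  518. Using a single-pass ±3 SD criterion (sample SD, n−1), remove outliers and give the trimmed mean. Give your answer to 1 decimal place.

n = 14, ΣRT = 10397, M = 742.643
Σ(x−M)² = 3512085.21; s = √(3512085.21/13) = 519.770
Cutoffs: 742.643 ± 3·519.770 → [-816.7, 2302.0]
Outside: 2531 → excluded.
Retained (n=13): Σ = 7866, mean = 7866/13 = 605.077

605.1 ms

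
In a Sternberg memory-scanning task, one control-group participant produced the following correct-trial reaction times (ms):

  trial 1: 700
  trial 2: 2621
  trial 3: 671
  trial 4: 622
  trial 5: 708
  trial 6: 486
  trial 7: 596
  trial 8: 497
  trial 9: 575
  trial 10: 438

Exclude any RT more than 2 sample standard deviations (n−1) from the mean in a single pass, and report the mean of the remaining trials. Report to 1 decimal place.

588.1 ms

n = 10, ΣRT = 7914, M = 791.400
Σ(x−M)² = 3795780.40; s = √(3795780.40/9) = 649.425
Cutoffs: 791.400 ± 2·649.425 → [-507.5, 2090.3]
Outside: 2621 → excluded.
Retained (n=9): Σ = 5293, mean = 5293/9 = 588.111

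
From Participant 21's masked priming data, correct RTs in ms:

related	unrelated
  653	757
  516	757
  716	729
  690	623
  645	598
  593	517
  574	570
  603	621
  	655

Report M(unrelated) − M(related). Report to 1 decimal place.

M(related) = 4990/8 = 623.750
M(unrelated) = 5827/9 = 647.444
Difference = 647.444 − 623.750 = 23.694 ms

23.7 ms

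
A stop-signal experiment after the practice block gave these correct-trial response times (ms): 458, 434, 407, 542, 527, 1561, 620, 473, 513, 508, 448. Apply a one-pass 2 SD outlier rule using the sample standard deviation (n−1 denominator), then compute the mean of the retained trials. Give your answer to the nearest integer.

493 ms

n = 11, ΣRT = 6491, M = 590.091
Σ(x−M)² = 1071768.91; s = √(1071768.91/10) = 327.379
Cutoffs: 590.091 ± 2·327.379 → [-64.7, 1244.8]
Outside: 1561 → excluded.
Retained (n=10): Σ = 4930, mean = 4930/10 = 493.000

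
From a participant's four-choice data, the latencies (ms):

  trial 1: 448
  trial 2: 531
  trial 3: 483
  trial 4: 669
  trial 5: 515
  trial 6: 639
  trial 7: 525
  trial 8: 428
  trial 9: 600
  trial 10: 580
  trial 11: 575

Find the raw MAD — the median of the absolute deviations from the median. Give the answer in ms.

Sorted: 428, 448, 483, 515, 525, 531, 575, 580, 600, 639, 669 → median = 531
|x − 531|: 83, 0, 48, 138, 16, 108, 6, 103, 69, 49, 44
Sorted deviations: 0, 6, 16, 44, 48, 49, 69, 83, 103, 108, 138 → MAD = 49

49 ms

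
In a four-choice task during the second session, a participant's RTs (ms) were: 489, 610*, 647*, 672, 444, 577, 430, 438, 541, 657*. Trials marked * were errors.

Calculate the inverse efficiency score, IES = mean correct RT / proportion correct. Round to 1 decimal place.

Correct trials (n=7): 489, 672, 444, 577, 430, 438, 541
Mean correct RT = 3591/7 = 513.0000 ms
Proportion correct = 7/10
IES = 513.0000 / (7/10) = 732.857 ms

732.9 ms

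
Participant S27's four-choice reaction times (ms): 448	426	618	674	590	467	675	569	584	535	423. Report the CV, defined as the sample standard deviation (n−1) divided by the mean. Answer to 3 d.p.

0.171

n = 11, Σ = 6009, M = 546.2727
Σ(x−M)² = 87612.182; s = √(87612.182/10) = 93.6014
CV = 93.6014 / 546.2727 = 0.17135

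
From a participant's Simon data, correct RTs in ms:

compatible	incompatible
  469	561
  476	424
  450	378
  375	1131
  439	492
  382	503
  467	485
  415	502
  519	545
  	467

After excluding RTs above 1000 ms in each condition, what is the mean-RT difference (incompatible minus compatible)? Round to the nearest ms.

incompatible: exclude 1131
M(compatible) = 3992/9 = 443.556
M(incompatible) = 4357/9 = 484.111
Difference = 484.111 − 443.556 = 40.556 ms

41 ms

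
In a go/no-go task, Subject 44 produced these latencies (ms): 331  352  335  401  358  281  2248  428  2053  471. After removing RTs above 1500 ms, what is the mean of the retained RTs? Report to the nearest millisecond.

Excluded: 2053, 2248
Retained (n=8): Σ = 2957
Mean = 2957/8 = 369.6250

370 ms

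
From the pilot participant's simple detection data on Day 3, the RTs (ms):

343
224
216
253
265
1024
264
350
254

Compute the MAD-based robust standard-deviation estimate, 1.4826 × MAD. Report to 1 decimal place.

59.3 ms

Sorted: 216, 224, 253, 254, 264, 265, 343, 350, 1024 → median = 264
|x − 264| sorted: 0, 1, 10, 11, 40, 48, 79, 86, 760 → MAD = 40
Robust SD ≈ 1.4826 × 40 = 59.304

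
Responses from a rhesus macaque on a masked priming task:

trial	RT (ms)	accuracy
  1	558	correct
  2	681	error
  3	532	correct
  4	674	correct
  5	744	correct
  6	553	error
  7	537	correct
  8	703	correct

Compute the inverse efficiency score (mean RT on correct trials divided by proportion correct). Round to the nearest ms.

Correct trials (n=6): 558, 532, 674, 744, 537, 703
Mean correct RT = 3748/6 = 624.6667 ms
Proportion correct = 6/8
IES = 624.6667 / (6/8) = 832.889 ms

833 ms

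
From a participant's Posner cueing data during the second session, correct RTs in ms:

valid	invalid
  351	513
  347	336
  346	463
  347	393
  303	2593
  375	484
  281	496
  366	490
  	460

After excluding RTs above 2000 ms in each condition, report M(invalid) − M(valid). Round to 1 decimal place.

invalid: exclude 2593
M(valid) = 2716/8 = 339.500
M(invalid) = 3635/8 = 454.375
Difference = 454.375 − 339.500 = 114.875 ms

114.9 ms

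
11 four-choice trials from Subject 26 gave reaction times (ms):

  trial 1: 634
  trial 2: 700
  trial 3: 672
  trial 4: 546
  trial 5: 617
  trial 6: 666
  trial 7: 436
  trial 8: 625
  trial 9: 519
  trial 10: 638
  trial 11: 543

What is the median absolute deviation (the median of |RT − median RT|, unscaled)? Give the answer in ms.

47 ms

Sorted: 436, 519, 543, 546, 617, 625, 634, 638, 666, 672, 700 → median = 625
|x − 625|: 9, 75, 47, 79, 8, 41, 189, 0, 106, 13, 82
Sorted deviations: 0, 8, 9, 13, 41, 47, 75, 79, 82, 106, 189 → MAD = 47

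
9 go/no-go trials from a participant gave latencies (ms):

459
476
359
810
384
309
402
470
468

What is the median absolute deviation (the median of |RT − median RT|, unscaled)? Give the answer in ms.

57 ms

Sorted: 309, 359, 384, 402, 459, 468, 470, 476, 810 → median = 459
|x − 459|: 0, 17, 100, 351, 75, 150, 57, 11, 9
Sorted deviations: 0, 9, 11, 17, 57, 75, 100, 150, 351 → MAD = 57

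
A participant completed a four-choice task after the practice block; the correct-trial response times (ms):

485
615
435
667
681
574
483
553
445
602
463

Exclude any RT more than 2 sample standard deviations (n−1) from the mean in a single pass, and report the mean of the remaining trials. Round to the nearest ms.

546 ms

n = 11, ΣRT = 6003, M = 545.727
Σ(x−M)² = 78696.18; s = √(78696.18/10) = 88.711
Cutoffs: 545.727 ± 2·88.711 → [368.3, 723.1]
No RTs fall outside the cutoffs; all 11 retained. Mean = 6003/11 = 545.727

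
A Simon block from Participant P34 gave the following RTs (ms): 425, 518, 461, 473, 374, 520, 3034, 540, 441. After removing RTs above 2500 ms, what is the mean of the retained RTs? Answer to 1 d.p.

Excluded: 3034
Retained (n=8): Σ = 3752
Mean = 3752/8 = 469.0000

469.0 ms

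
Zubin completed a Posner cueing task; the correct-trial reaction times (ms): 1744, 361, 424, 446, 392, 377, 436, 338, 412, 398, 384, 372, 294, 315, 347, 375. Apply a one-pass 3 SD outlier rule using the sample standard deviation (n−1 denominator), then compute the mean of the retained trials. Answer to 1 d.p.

378.1 ms

n = 16, ΣRT = 7415, M = 463.438
Σ(x−M)² = 1774975.94; s = √(1774975.94/15) = 343.994
Cutoffs: 463.438 ± 3·343.994 → [-568.5, 1495.4]
Outside: 1744 → excluded.
Retained (n=15): Σ = 5671, mean = 5671/15 = 378.067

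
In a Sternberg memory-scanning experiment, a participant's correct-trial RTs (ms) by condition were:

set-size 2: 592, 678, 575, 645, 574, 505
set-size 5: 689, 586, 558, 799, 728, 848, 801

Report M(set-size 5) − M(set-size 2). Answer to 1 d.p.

120.7 ms

M(set-size 2) = 3569/6 = 594.833
M(set-size 5) = 5009/7 = 715.571
Difference = 715.571 − 594.833 = 120.738 ms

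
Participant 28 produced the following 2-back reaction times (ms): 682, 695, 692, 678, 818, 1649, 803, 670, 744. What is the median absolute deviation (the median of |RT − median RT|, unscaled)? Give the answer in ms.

25 ms

Sorted: 670, 678, 682, 692, 695, 744, 803, 818, 1649 → median = 695
|x − 695|: 13, 0, 3, 17, 123, 954, 108, 25, 49
Sorted deviations: 0, 3, 13, 17, 25, 49, 108, 123, 954 → MAD = 25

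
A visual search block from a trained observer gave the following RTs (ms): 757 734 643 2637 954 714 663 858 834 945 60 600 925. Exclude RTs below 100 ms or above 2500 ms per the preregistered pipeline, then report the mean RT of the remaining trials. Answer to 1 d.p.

Excluded: 60, 2637
Retained (n=11): Σ = 8627
Mean = 8627/11 = 784.2727

784.3 ms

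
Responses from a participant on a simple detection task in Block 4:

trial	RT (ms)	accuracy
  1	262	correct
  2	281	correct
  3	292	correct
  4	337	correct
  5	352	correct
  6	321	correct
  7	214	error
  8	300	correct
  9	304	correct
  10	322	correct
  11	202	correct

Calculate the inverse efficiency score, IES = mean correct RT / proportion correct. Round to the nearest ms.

327 ms

Correct trials (n=10): 262, 281, 292, 337, 352, 321, 300, 304, 322, 202
Mean correct RT = 2973/10 = 297.3000 ms
Proportion correct = 10/11
IES = 297.3000 / (10/11) = 327.030 ms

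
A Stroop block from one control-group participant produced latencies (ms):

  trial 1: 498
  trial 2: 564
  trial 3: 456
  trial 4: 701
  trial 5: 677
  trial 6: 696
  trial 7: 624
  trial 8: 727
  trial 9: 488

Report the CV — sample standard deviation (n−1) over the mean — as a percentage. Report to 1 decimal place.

n = 9, Σ = 5431, M = 603.4444
Σ(x−M)² = 86924.222; s = √(86924.222/8) = 104.2378
CV = 104.2378 / 603.4444 = 0.17274 = 17.274%

17.3%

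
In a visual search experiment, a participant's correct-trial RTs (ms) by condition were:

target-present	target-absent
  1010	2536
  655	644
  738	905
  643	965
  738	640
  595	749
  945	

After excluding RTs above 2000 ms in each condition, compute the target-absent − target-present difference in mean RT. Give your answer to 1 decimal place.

target-absent: exclude 2536
M(target-present) = 5324/7 = 760.571
M(target-absent) = 3903/5 = 780.600
Difference = 780.600 − 760.571 = 20.029 ms

20.0 ms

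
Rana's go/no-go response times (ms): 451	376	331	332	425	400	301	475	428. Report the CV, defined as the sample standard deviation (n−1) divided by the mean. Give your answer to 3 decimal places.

n = 9, Σ = 3519, M = 391.0000
Σ(x−M)² = 28668.000; s = √(28668.000/8) = 59.8623
CV = 59.8623 / 391.0000 = 0.15310

0.153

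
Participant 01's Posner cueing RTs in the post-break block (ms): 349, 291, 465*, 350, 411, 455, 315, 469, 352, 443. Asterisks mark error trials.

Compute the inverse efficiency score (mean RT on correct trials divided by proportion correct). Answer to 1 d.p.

Correct trials (n=9): 349, 291, 350, 411, 455, 315, 469, 352, 443
Mean correct RT = 3435/9 = 381.6667 ms
Proportion correct = 9/10
IES = 381.6667 / (9/10) = 424.074 ms

424.1 ms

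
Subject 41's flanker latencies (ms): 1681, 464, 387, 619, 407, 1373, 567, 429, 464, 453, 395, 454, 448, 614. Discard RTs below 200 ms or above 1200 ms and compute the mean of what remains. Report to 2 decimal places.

475.08 ms

Excluded: 1373, 1681
Retained (n=12): Σ = 5701
Mean = 5701/12 = 475.0833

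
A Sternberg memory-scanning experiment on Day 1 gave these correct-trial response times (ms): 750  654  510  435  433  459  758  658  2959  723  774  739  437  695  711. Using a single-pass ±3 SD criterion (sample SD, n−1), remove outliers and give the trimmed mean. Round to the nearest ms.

624 ms

n = 15, ΣRT = 11695, M = 779.667
Σ(x−M)² = 5330159.33; s = √(5330159.33/14) = 617.030
Cutoffs: 779.667 ± 3·617.030 → [-1071.4, 2630.8]
Outside: 2959 → excluded.
Retained (n=14): Σ = 8736, mean = 8736/14 = 624.000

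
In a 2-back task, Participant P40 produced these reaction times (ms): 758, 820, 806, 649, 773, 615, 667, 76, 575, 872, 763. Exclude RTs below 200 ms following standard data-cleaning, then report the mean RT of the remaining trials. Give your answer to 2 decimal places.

Excluded: 76
Retained (n=10): Σ = 7298
Mean = 7298/10 = 729.8000

729.80 ms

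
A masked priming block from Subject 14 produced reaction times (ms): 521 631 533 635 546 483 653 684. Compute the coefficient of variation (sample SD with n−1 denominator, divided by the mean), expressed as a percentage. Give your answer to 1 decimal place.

n = 8, Σ = 4686, M = 585.7500
Σ(x−M)² = 37761.500; s = √(37761.500/7) = 73.4473
CV = 73.4473 / 585.7500 = 0.12539 = 12.539%

12.5%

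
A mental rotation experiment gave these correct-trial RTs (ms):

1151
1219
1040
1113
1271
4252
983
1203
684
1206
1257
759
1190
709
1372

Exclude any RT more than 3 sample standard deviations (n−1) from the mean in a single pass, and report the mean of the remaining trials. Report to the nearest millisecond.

n = 15, ΣRT = 19409, M = 1293.933
Σ(x−M)² = 10005208.93; s = √(10005208.93/14) = 845.374
Cutoffs: 1293.933 ± 3·845.374 → [-1242.2, 3830.1]
Outside: 4252 → excluded.
Retained (n=14): Σ = 15157, mean = 15157/14 = 1082.643

1083 ms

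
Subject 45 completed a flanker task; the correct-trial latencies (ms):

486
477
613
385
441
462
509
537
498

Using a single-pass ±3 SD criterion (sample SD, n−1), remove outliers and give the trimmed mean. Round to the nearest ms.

n = 9, ΣRT = 4408, M = 489.778
Σ(x−M)² = 32157.56; s = √(32157.56/8) = 63.401
Cutoffs: 489.778 ± 3·63.401 → [299.6, 680.0]
No RTs fall outside the cutoffs; all 9 retained. Mean = 4408/9 = 489.778

490 ms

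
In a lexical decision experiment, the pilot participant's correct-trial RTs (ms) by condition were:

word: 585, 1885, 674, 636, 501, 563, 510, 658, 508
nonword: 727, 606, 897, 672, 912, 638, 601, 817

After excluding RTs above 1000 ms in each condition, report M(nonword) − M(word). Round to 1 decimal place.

word: exclude 1885
M(word) = 4635/8 = 579.375
M(nonword) = 5870/8 = 733.750
Difference = 733.750 − 579.375 = 154.375 ms

154.4 ms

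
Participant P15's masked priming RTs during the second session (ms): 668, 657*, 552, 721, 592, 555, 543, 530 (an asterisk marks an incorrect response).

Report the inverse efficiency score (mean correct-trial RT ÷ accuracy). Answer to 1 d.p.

679.3 ms

Correct trials (n=7): 668, 552, 721, 592, 555, 543, 530
Mean correct RT = 4161/7 = 594.4286 ms
Proportion correct = 7/8
IES = 594.4286 / (7/8) = 679.347 ms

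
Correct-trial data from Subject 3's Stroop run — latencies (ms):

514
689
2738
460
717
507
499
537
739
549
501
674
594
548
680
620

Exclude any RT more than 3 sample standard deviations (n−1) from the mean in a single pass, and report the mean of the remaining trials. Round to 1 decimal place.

588.5 ms

n = 16, ΣRT = 11566, M = 722.875
Σ(x−M)² = 4447635.75; s = √(4447635.75/15) = 544.526
Cutoffs: 722.875 ± 3·544.526 → [-910.7, 2356.5]
Outside: 2738 → excluded.
Retained (n=15): Σ = 8828, mean = 8828/15 = 588.533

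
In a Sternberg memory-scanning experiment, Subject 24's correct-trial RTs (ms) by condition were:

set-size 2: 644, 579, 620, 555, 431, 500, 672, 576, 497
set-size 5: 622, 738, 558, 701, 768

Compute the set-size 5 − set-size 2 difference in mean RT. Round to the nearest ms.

M(set-size 2) = 5074/9 = 563.778
M(set-size 5) = 3387/5 = 677.400
Difference = 677.400 − 563.778 = 113.622 ms

114 ms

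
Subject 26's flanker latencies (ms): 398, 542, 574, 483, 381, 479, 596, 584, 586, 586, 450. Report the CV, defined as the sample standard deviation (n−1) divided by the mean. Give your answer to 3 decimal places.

0.155

n = 11, Σ = 5659, M = 514.4545
Σ(x−M)² = 63800.727; s = √(63800.727/10) = 79.8754
CV = 79.8754 / 514.4545 = 0.15526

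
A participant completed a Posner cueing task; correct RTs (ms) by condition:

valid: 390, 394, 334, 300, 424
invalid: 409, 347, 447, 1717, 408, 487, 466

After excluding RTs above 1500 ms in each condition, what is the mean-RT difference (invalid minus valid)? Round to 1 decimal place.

invalid: exclude 1717
M(valid) = 1842/5 = 368.400
M(invalid) = 2564/6 = 427.333
Difference = 427.333 − 368.400 = 58.933 ms

58.9 ms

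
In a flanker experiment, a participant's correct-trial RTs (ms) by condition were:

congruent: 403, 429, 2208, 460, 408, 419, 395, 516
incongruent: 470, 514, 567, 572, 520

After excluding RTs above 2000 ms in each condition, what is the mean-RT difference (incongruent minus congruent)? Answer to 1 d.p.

95.7 ms

congruent: exclude 2208
M(congruent) = 3030/7 = 432.857
M(incongruent) = 2643/5 = 528.600
Difference = 528.600 − 432.857 = 95.743 ms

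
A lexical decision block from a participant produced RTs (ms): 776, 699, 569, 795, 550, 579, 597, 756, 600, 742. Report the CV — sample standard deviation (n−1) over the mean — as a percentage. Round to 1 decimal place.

n = 10, Σ = 6663, M = 666.3000
Σ(x−M)² = 83256.100; s = √(83256.100/9) = 96.1804
CV = 96.1804 / 666.3000 = 0.14435 = 14.435%

14.4%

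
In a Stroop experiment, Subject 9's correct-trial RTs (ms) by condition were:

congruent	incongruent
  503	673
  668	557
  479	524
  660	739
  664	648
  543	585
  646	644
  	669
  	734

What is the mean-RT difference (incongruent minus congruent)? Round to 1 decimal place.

46.7 ms

M(congruent) = 4163/7 = 594.714
M(incongruent) = 5773/9 = 641.444
Difference = 641.444 − 594.714 = 46.730 ms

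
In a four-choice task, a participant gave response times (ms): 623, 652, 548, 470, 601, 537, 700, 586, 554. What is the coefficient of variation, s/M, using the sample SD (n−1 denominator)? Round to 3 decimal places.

n = 9, Σ = 5271, M = 585.6667
Σ(x−M)² = 37270.000; s = √(37270.000/8) = 68.2550
CV = 68.2550 / 585.6667 = 0.11654

0.117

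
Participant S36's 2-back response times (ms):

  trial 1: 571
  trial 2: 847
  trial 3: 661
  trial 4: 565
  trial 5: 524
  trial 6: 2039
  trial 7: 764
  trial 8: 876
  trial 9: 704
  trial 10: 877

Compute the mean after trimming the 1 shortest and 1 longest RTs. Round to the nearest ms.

Sorted: 524, 565, 571, 661, 704, 764, 847, 876, 877, 2039
Drop lowest 1 (524) and highest 1 (2039)
Remaining (n=8): Σ = 5865, mean = 5865/8 = 733.125

733 ms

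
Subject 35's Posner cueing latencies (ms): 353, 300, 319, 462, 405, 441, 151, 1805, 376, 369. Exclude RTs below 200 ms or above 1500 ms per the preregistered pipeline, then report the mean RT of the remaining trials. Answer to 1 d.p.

378.1 ms

Excluded: 151, 1805
Retained (n=8): Σ = 3025
Mean = 3025/8 = 378.1250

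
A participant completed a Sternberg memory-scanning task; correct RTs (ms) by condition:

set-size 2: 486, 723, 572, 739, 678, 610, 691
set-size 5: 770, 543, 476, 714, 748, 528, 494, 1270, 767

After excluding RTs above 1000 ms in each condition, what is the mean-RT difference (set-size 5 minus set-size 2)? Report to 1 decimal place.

-12.7 ms

set-size 5: exclude 1270
M(set-size 2) = 4499/7 = 642.714
M(set-size 5) = 5040/8 = 630.000
Difference = 630.000 − 642.714 = -12.714 ms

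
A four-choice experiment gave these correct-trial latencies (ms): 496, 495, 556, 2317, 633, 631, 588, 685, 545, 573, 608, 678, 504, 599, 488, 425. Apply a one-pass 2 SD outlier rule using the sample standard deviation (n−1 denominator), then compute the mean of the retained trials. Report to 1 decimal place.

566.9 ms

n = 16, ΣRT = 10821, M = 676.312
Σ(x−M)² = 2950395.44; s = √(2950395.44/15) = 443.501
Cutoffs: 676.312 ± 2·443.501 → [-210.7, 1563.3]
Outside: 2317 → excluded.
Retained (n=15): Σ = 8504, mean = 8504/15 = 566.933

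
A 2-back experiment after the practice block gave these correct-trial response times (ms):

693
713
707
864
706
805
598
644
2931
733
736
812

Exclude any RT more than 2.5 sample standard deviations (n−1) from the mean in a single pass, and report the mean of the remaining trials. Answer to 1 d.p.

728.3 ms

n = 12, ΣRT = 10942, M = 911.833
Σ(x−M)² = 4505573.67; s = √(4505573.67/11) = 639.998
Cutoffs: 911.833 ± 2.5·639.998 → [-688.2, 2511.8]
Outside: 2931 → excluded.
Retained (n=11): Σ = 8011, mean = 8011/11 = 728.273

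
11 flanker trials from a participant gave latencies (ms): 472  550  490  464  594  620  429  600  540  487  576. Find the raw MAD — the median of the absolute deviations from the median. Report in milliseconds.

Sorted: 429, 464, 472, 487, 490, 540, 550, 576, 594, 600, 620 → median = 540
|x − 540|: 68, 10, 50, 76, 54, 80, 111, 60, 0, 53, 36
Sorted deviations: 0, 10, 36, 50, 53, 54, 60, 68, 76, 80, 111 → MAD = 54

54 ms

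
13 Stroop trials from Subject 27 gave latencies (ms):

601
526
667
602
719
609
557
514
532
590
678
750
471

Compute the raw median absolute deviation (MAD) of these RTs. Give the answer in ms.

Sorted: 471, 514, 526, 532, 557, 590, 601, 602, 609, 667, 678, 719, 750 → median = 601
|x − 601|: 0, 75, 66, 1, 118, 8, 44, 87, 69, 11, 77, 149, 130
Sorted deviations: 0, 1, 8, 11, 44, 66, 69, 75, 77, 87, 118, 130, 149 → MAD = 69

69 ms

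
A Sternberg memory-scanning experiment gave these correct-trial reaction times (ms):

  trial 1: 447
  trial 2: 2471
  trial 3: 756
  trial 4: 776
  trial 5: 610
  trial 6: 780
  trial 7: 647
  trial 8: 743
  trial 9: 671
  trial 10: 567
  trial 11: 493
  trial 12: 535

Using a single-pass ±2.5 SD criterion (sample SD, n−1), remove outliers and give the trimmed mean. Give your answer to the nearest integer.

639 ms

n = 12, ΣRT = 9496, M = 791.333
Σ(x−M)² = 3217022.67; s = √(3217022.67/11) = 540.793
Cutoffs: 791.333 ± 2.5·540.793 → [-560.6, 2143.3]
Outside: 2471 → excluded.
Retained (n=11): Σ = 7025, mean = 7025/11 = 638.636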